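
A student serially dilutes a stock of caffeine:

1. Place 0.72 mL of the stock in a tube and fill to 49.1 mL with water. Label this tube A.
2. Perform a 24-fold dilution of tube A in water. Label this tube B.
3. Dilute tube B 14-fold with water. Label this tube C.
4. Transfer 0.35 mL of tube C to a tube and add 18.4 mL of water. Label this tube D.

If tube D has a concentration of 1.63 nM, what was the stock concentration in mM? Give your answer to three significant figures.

2.00 mM

Step 1: 0.72 mL brought to 49.1 mL → factor 49.1/0.72 = 68.194
Step 2: 24-fold → factor 24
Step 3: 14-fold → factor 14
Step 4: 0.35 mL + 18.4 mL = 18.75 mL total → factor 18.75/0.35 = 53.571
Overall dilution factor = 68.194 × 24 × 14 × 53.571 = 1.2275 × 10^6
Stock = 1.63 nM × 1.2275 × 10^6 = 2.001 × 10^6 nM = 2.00 mM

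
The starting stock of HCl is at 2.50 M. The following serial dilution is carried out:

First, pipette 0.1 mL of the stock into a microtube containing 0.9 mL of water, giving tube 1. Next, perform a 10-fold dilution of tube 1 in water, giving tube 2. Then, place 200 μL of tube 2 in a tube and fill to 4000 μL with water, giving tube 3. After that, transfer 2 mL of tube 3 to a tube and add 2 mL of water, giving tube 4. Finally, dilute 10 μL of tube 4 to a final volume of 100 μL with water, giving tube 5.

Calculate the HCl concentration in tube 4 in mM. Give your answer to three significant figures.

0.625 mM

Step 1: 0.1 mL + 0.9 mL = 1 mL total → factor 1/0.1 = 10
Step 2: 10-fold → factor 10
Step 3: 200 μL brought to 4000 μL → factor 4000/200 = 20
Step 4: 2 mL + 2 mL = 4 mL total → factor 4/2 = 2
Dilution factor through tube 4 = 10 × 10 × 20 × 2 = 4000
[tube 4] = 2.50 M / 4000 = 0.0006250 M = 0.625 mM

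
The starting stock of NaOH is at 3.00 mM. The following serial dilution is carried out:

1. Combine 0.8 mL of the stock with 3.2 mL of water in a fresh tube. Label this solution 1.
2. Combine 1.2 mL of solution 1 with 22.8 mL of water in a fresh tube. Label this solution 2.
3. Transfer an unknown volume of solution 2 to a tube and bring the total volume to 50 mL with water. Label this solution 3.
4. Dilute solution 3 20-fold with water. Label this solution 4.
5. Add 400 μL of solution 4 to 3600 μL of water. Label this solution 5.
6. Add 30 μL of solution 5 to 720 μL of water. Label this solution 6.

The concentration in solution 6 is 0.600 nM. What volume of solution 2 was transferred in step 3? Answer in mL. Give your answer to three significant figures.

5.00 mL

Step 1: 0.8 mL + 3.2 mL = 4 mL total → factor 4/0.8 = 5
Step 2: 1.2 mL + 22.8 mL = 24 mL total → factor 24/1.2 = 20
Step 3: v brought to 50 mL → factor = 50 mL/v
Step 4: 20-fold → factor 20
Step 5: 400 μL + 3600 μL = 4000 μL total → factor 4000/400 = 10
Step 6: 30 μL + 720 μL = 750 μL total → factor 750/30 = 25
Product of known-step factors = 5 × 10^5
Overall factor = 3.00 mM / (0.600 nM) = 5 × 10^6
Step-3 factor = 5 × 10^6 / 5 × 10^5 = 10
v = 50 mL / 10 = 5.00 mL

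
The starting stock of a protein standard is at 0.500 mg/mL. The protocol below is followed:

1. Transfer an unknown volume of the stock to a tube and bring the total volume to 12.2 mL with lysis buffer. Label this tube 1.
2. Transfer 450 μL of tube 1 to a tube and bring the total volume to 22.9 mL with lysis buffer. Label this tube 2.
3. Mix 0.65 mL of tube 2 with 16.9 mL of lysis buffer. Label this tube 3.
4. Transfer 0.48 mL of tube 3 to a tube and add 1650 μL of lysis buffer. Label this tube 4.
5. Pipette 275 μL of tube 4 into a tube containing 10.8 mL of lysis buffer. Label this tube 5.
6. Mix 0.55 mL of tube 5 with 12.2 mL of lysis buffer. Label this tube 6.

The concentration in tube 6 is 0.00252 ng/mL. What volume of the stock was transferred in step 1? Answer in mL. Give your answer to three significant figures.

0.350 mL

Step 1: v brought to 12.2 mL → factor = 12.2 mL/v
Step 2: 450 μL brought to 22.9 mL → factor 22900/450 = 50.889
Step 3: 0.65 mL + 16.9 mL = 17.55 mL total → factor 17.55/0.65 = 27
Step 4: 0.48 mL + 1650 μL = 2.13 mL total → factor 2.13/0.48 = 4.4375
Step 5: 275 μL + 10.8 mL = 11075 μL total → factor 11075/275 = 40.273
Step 6: 0.55 mL + 12.2 mL = 12.75 mL total → factor 12.75/0.55 = 23.182
Product of known-step factors = 5.6922 × 10^6
Overall factor = 0.500 mg/mL / (0.00252 ng/mL) = 1.9841 × 10^8
Step-1 factor = 1.9841 × 10^8 / 5.6922 × 10^6 = 34.857
v = 12.2 mL / 34.857 = 0.350 mL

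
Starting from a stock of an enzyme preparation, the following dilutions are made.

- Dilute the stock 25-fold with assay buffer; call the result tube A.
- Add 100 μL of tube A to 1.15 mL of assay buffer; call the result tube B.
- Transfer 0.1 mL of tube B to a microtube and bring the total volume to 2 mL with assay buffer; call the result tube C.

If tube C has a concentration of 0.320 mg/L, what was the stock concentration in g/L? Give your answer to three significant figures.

Step 1: 25-fold → factor 25
Step 2: 100 μL + 1.15 mL = 1250 μL total → factor 1250/100 = 12.5
Step 3: 0.1 mL brought to 2 mL → factor 2/0.1 = 20
Overall dilution factor = 25 × 12.5 × 20 = 6250
Stock = 0.320 mg/L × 6250 = 2000 mg/L = 2.00 g/L

2.00 g/L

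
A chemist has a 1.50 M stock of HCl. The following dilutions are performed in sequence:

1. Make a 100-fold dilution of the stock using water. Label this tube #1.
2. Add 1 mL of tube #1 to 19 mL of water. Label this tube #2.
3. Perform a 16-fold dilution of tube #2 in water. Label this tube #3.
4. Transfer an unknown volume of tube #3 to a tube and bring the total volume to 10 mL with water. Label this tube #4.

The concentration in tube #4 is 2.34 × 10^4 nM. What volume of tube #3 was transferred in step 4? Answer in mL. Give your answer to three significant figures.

Step 1: 100-fold → factor 100
Step 2: 1 mL + 19 mL = 20 mL total → factor 20/1 = 20
Step 3: 16-fold → factor 16
Step 4: v brought to 10 mL → factor = 10 mL/v
Product of known-step factors = 32000
Overall factor = 1.50 M / (2.34 × 10^4 nM) = 64103
Step-4 factor = 64103 / 32000 = 2.0032
v = 10 mL / 2.0032 = 4.99 mL

4.99 mL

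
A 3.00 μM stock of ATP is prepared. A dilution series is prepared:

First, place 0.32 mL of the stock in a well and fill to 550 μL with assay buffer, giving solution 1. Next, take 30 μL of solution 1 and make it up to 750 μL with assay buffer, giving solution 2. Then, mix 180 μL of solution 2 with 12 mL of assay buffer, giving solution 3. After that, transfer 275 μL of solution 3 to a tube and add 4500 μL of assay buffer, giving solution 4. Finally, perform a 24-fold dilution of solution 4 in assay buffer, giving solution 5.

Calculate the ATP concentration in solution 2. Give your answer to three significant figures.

Step 1: 0.32 mL brought to 550 μL → factor 0.55/0.32 = 1.7188
Step 2: 30 μL brought to 750 μL → factor 750/30 = 25
Dilution factor through solution 2 = 1.7188 × 25 = 42.969
[solution 2] = 3.00 μM / 42.969 = 0.0698 μM

0.0698 μM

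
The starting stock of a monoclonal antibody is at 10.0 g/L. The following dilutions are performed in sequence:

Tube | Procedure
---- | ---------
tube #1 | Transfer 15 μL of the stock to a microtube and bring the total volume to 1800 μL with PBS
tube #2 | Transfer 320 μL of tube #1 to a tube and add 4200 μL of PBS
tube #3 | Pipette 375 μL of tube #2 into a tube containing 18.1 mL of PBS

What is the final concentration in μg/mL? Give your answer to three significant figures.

Step 1: 15 μL brought to 1800 μL → factor 1800/15 = 120
Step 2: 320 μL + 4200 μL = 4520 μL total → factor 4520/320 = 14.125
Step 3: 375 μL + 18.1 mL = 18475 μL total → factor 18475/375 = 49.267
Overall dilution factor = 120 × 14.125 × 49.267 = 83507
Final = 10.0 g/L / 83507 = 0.0001198 g/L = 0.120 μg/mL

0.120 μg/mL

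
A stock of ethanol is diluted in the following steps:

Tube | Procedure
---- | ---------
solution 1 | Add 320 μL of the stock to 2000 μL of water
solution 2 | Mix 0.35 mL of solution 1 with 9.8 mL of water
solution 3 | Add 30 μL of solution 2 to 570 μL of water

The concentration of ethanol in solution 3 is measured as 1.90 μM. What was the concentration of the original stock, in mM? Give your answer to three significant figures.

Step 1: 320 μL + 2000 μL = 2320 μL total → factor 2320/320 = 7.25
Step 2: 0.35 mL + 9.8 mL = 10.15 mL total → factor 10.15/0.35 = 29
Step 3: 30 μL + 570 μL = 600 μL total → factor 600/30 = 20
Overall dilution factor = 7.25 × 29 × 20 = 4205
Stock = 1.90 μM × 4205 = 7990 μM = 7.99 mM

7.99 mM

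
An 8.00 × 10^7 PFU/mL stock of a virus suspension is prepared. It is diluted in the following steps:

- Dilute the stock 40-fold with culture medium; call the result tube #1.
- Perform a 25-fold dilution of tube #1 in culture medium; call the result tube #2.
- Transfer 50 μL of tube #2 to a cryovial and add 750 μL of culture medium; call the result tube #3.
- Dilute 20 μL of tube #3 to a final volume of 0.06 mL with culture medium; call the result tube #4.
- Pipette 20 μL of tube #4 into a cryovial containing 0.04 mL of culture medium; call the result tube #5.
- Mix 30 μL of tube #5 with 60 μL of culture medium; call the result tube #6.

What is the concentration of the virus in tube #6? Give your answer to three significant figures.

185 PFU/mL

Step 1: 40-fold → factor 40
Step 2: 25-fold → factor 25
Step 3: 50 μL + 750 μL = 800 μL total → factor 800/50 = 16
Step 4: 20 μL brought to 0.06 mL → factor 60/20 = 3
Step 5: 20 μL + 0.04 mL = 60 μL total → factor 60/20 = 3
Step 6: 30 μL + 60 μL = 90 μL total → factor 90/30 = 3
Overall dilution factor = 40 × 25 × 16 × 3 × 3 × 3 = 4.32 × 10^5
Final = 8.00 × 10^7 PFU/mL / 4.32 × 10^5 = 185 PFU/mL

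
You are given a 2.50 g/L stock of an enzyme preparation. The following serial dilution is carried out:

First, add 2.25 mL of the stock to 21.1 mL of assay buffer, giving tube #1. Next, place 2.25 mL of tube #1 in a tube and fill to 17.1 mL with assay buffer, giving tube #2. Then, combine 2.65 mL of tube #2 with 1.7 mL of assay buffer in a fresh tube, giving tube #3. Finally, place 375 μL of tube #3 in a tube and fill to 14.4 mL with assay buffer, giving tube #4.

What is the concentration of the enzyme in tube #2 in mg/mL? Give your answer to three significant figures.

0.0317 mg/mL

Step 1: 2.25 mL + 21.1 mL = 23.35 mL total → factor 23.35/2.25 = 10.378
Step 2: 2.25 mL brought to 17.1 mL → factor 17.1/2.25 = 7.6
Dilution factor through tube #2 = 10.378 × 7.6 = 78.871
[tube #2] = 2.50 g/L / 78.871 = 0.03170 g/L = 0.0317 mg/mL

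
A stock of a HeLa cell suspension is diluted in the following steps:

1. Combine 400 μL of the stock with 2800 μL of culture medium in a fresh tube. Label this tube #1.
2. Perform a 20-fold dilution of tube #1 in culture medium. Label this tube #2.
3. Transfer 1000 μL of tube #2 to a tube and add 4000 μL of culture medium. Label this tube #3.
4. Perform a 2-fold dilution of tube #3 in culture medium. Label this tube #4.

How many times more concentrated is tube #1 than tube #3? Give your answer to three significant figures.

100

Step 1: 400 μL + 2800 μL = 3200 μL total → factor 3200/400 = 8
Step 2: 20-fold → factor 20
Step 3: 1000 μL + 4000 μL = 5000 μL total → factor 5000/1000 = 5
Dilution factor to tube #1 = 8; to tube #3 = 800
[tube #1]/[tube #3] = (factor to tube #3)/(factor to tube #1) = 800/8 = 100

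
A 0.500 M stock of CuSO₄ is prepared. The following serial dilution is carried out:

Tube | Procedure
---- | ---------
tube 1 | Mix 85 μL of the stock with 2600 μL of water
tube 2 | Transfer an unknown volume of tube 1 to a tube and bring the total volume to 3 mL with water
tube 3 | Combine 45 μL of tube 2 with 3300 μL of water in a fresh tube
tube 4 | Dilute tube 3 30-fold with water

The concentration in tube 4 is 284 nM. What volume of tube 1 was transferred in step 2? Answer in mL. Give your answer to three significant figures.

0.120 mL

Step 1: 85 μL + 2600 μL = 2685 μL total → factor 2685/85 = 31.588
Step 2: v brought to 3 mL → factor = 3 mL/v
Step 3: 45 μL + 3300 μL = 3345 μL total → factor 3345/45 = 74.333
Step 4: 30-fold → factor 30
Product of known-step factors = 70442
Overall factor = 0.500 M / (284 nM) = 1.7606 × 10^6
Step-2 factor = 1.7606 × 10^6 / 70442 = 24.993
v = 3 mL / 24.993 = 0.120 mL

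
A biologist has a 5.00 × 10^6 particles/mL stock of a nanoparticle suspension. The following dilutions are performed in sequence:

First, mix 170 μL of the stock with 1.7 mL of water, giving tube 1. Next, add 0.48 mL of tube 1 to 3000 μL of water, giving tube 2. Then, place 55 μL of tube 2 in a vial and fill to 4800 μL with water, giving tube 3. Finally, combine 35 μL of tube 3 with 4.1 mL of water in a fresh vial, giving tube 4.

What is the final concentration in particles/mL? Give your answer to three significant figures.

6.08 particles/mL

Step 1: 170 μL + 1.7 mL = 1870 μL total → factor 1870/170 = 11
Step 2: 0.48 mL + 3000 μL = 3.48 mL total → factor 3.48/0.48 = 7.25
Step 3: 55 μL brought to 4800 μL → factor 4800/55 = 87.273
Step 4: 35 μL + 4.1 mL = 4135 μL total → factor 4135/35 = 118.14
Overall dilution factor = 11 × 7.25 × 87.273 × 118.14 = 8.2227 × 10^5
Final = 5.00 × 10^6 particles/mL / 8.2227 × 10^5 = 6.08 particles/mL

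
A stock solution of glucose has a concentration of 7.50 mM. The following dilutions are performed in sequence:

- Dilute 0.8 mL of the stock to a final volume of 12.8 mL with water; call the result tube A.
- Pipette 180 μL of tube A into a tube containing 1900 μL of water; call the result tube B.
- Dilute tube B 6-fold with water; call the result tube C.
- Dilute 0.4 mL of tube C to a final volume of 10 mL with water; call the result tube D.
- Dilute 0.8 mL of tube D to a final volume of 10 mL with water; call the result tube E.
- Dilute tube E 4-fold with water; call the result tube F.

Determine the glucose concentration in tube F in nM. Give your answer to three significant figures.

5.41 nM

Step 1: 0.8 mL brought to 12.8 mL → factor 12.8/0.8 = 16
Step 2: 180 μL + 1900 μL = 2080 μL total → factor 2080/180 = 11.556
Step 3: 6-fold → factor 6
Step 4: 0.4 mL brought to 10 mL → factor 10/0.4 = 25
Step 5: 0.8 mL brought to 10 mL → factor 10/0.8 = 12.5
Step 6: 4-fold → factor 4
Overall dilution factor = 16 × 11.556 × 6 × 25 × 12.5 × 4 = 1.3867 × 10^6
Final = 7.50 mM / 1.3867 × 10^6 = 5.409 × 10^-6 mM = 5.41 nM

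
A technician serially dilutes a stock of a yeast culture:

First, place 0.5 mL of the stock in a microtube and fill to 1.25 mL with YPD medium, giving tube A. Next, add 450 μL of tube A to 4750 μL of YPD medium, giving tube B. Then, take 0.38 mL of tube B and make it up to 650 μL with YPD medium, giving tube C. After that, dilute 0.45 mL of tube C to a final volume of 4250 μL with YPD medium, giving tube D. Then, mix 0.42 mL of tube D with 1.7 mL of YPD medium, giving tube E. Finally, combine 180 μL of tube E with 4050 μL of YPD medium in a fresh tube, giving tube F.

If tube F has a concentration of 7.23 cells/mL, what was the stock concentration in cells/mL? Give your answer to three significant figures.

Step 1: 0.5 mL brought to 1.25 mL → factor 1.25/0.5 = 2.5
Step 2: 450 μL + 4750 μL = 5200 μL total → factor 5200/450 = 11.556
Step 3: 0.38 mL brought to 650 μL → factor 0.65/0.38 = 1.7105
Step 4: 0.45 mL brought to 4250 μL → factor 4.25/0.45 = 9.4444
Step 5: 0.42 mL + 1.7 mL = 2.12 mL total → factor 2.12/0.42 = 5.0476
Step 6: 180 μL + 4050 μL = 4230 μL total → factor 4230/180 = 23.5
Overall dilution factor = 2.5 × 11.556 × 1.7105 × 9.4444 × 5.0476 × 23.5 = 55359
Stock = 7.23 cells/mL × 55359 = 4.00 × 10^5 cells/mL

4.00 × 10^5 cells/mL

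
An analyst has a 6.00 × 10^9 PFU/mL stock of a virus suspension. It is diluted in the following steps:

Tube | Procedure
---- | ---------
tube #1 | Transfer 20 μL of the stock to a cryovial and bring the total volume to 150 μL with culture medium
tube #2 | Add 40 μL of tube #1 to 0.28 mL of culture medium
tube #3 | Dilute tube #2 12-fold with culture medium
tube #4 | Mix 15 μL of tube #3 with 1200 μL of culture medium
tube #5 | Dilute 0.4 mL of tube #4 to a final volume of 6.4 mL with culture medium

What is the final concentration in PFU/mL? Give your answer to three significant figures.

Step 1: 20 μL brought to 150 μL → factor 150/20 = 7.5
Step 2: 40 μL + 0.28 mL = 320 μL total → factor 320/40 = 8
Step 3: 12-fold → factor 12
Step 4: 15 μL + 1200 μL = 1215 μL total → factor 1215/15 = 81
Step 5: 0.4 mL brought to 6.4 mL → factor 6.4/0.4 = 16
Overall dilution factor = 7.5 × 8 × 12 × 81 × 16 = 9.3312 × 10^5
Final = 6.00 × 10^9 PFU/mL / 9.3312 × 10^5 = 6.43 × 10^3 PFU/mL

6.43 × 10^3 PFU/mL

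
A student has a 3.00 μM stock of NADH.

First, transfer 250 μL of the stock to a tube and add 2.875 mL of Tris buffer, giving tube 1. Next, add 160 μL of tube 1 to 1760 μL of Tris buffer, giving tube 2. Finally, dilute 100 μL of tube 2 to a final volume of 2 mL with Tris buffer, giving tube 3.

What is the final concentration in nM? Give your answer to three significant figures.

1.00 nM

Step 1: 250 μL + 2.875 mL = 3125 μL total → factor 3125/250 = 12.5
Step 2: 160 μL + 1760 μL = 1920 μL total → factor 1920/160 = 12
Step 3: 100 μL brought to 2 mL → factor 2000/100 = 20
Overall dilution factor = 12.5 × 12 × 20 = 3000
Final = 3.00 μM / 3000 = 0.001000 μM = 1.00 nM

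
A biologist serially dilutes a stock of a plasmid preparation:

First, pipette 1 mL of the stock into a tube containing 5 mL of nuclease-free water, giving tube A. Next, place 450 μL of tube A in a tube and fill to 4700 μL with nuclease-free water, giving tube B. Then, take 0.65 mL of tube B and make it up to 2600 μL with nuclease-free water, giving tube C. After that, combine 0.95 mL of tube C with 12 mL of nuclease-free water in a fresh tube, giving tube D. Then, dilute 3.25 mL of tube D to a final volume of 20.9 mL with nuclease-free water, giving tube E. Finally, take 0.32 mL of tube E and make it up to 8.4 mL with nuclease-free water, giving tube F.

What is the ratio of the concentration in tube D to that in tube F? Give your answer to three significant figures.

169

Step 1: 1 mL + 5 mL = 6 mL total → factor 6/1 = 6
Step 2: 450 μL brought to 4700 μL → factor 4700/450 = 10.444
Step 3: 0.65 mL brought to 2600 μL → factor 2.6/0.65 = 4
Step 4: 0.95 mL + 12 mL = 12.95 mL total → factor 12.95/0.95 = 13.632
Step 5: 3.25 mL brought to 20.9 mL → factor 20.9/3.25 = 6.4308
Step 6: 0.32 mL brought to 8.4 mL → factor 8.4/0.32 = 26.25
Dilution factor to tube D = 3417; to tube F = 5.7681 × 10^5
[tube D]/[tube F] = (factor to tube F)/(factor to tube D) = 5.7681 × 10^5/3417 = 169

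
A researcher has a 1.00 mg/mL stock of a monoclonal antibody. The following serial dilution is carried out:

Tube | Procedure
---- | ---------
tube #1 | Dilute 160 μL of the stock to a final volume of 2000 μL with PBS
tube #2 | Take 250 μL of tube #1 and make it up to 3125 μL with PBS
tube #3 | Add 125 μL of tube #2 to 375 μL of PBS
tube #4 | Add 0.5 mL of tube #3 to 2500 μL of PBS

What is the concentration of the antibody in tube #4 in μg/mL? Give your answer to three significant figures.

0.267 μg/mL

Step 1: 160 μL brought to 2000 μL → factor 2000/160 = 12.5
Step 2: 250 μL brought to 3125 μL → factor 3125/250 = 12.5
Step 3: 125 μL + 375 μL = 500 μL total → factor 500/125 = 4
Step 4: 0.5 mL + 2500 μL = 3 mL total → factor 3/0.5 = 6
Dilution factor through tube #4 = 12.5 × 12.5 × 4 × 6 = 3750
[tube #4] = 1.00 mg/mL / 3750 = 0.0002667 mg/mL = 0.267 μg/mL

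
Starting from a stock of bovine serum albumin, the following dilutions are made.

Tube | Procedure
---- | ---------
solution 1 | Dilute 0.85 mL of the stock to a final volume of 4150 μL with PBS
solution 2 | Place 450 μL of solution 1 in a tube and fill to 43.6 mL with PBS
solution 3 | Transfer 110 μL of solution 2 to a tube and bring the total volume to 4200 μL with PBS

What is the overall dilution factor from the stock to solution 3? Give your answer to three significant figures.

1.81 × 10^4

Step 1: 0.85 mL brought to 4150 μL → factor 4.15/0.85 = 4.8824
Step 2: 450 μL brought to 43.6 mL → factor 43600/450 = 96.889
Step 3: 110 μL brought to 4200 μL → factor 4200/110 = 38.182
Overall dilution factor = 4.8824 × 96.889 × 38.182 = 18062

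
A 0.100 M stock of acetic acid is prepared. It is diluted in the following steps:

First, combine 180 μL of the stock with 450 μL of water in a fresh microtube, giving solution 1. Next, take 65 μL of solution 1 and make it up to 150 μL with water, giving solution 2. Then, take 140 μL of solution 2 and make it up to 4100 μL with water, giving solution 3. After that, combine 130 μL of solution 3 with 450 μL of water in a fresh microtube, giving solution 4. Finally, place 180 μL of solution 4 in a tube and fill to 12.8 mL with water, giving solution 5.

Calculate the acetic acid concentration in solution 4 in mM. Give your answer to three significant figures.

0.0948 mM

Step 1: 180 μL + 450 μL = 630 μL total → factor 630/180 = 3.5
Step 2: 65 μL brought to 150 μL → factor 150/65 = 2.3077
Step 3: 140 μL brought to 4100 μL → factor 4100/140 = 29.286
Step 4: 130 μL + 450 μL = 580 μL total → factor 580/130 = 4.4615
Dilution factor through solution 4 = 3.5 × 2.3077 × 29.286 × 4.4615 = 1055.3
[solution 4] = 0.100 M / 1055.3 = 9.476 × 10^-5 M = 0.0948 mM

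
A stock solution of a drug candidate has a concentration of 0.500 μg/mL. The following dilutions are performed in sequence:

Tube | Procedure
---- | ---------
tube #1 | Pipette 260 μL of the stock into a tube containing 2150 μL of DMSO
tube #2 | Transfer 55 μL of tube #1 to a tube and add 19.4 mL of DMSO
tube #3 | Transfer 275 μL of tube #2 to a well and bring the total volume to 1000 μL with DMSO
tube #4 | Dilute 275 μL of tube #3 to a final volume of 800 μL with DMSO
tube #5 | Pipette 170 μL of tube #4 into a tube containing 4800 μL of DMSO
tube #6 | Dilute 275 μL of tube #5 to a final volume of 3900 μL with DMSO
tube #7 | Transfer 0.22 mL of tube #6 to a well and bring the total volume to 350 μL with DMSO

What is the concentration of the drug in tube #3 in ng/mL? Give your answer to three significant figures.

0.0419 ng/mL

Step 1: 260 μL + 2150 μL = 2410 μL total → factor 2410/260 = 9.2692
Step 2: 55 μL + 19.4 mL = 19455 μL total → factor 19455/55 = 353.73
Step 3: 275 μL brought to 1000 μL → factor 1000/275 = 3.6364
Dilution factor through tube #3 = 9.2692 × 353.73 × 3.6364 = 11923
[tube #3] = 0.500 μg/mL / 11923 = 4.194 × 10^-5 μg/mL = 0.0419 ng/mL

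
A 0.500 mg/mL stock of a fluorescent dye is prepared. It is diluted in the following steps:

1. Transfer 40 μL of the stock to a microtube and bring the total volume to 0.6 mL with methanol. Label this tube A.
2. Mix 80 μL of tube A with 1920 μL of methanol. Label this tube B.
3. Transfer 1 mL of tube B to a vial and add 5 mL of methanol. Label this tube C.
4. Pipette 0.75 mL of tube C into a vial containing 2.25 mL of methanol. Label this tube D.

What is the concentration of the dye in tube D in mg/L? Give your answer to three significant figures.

0.0556 mg/L

Step 1: 40 μL brought to 0.6 mL → factor 600/40 = 15
Step 2: 80 μL + 1920 μL = 2000 μL total → factor 2000/80 = 25
Step 3: 1 mL + 5 mL = 6 mL total → factor 6/1 = 6
Step 4: 0.75 mL + 2.25 mL = 3 mL total → factor 3/0.75 = 4
Overall dilution factor = 15 × 25 × 6 × 4 = 9000
Final = 0.500 mg/mL / 9000 = 5.556 × 10^-5 mg/mL = 0.0556 mg/L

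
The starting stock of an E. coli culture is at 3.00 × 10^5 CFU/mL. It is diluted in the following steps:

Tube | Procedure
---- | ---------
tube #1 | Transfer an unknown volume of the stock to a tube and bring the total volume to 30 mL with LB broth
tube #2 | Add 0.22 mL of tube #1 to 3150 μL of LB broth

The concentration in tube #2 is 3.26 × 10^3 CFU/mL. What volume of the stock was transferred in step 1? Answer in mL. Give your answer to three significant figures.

Step 1: v brought to 30 mL → factor = 30 mL/v
Step 2: 0.22 mL + 3150 μL = 3.37 mL total → factor 3.37/0.22 = 15.318
Product of known-step factors = 15.318
Overall factor = 3.00 × 10^5 CFU/mL / (3.26 × 10^3 CFU/mL) = 92.025
Step-1 factor = 92.025 / 15.318 = 6.0075
v = 30 mL / 6.0075 = 4.99 mL

4.99 mL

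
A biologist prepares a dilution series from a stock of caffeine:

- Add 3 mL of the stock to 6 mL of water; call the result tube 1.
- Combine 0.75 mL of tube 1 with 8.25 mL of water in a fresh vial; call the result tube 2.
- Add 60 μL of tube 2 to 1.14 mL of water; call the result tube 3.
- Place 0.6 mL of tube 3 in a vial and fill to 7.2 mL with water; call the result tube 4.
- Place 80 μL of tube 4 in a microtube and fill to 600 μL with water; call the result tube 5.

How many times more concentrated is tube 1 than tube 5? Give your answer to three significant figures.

Step 1: 3 mL + 6 mL = 9 mL total → factor 9/3 = 3
Step 2: 0.75 mL + 8.25 mL = 9 mL total → factor 9/0.75 = 12
Step 3: 60 μL + 1.14 mL = 1200 μL total → factor 1200/60 = 20
Step 4: 0.6 mL brought to 7.2 mL → factor 7.2/0.6 = 12
Step 5: 80 μL brought to 600 μL → factor 600/80 = 7.5
Dilution factor to tube 1 = 3; to tube 5 = 64800
[tube 1]/[tube 5] = (factor to tube 5)/(factor to tube 1) = 64800/3 = 2.16 × 10^4

2.16 × 10^4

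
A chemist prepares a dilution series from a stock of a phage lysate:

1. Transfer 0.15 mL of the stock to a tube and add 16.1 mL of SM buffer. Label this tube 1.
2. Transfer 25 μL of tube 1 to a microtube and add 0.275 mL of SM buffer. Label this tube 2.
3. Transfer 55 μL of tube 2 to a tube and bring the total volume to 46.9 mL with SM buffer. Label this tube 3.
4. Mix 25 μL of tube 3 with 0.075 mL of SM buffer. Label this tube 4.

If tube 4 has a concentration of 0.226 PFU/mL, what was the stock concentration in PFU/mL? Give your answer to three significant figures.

1.00 × 10^6 PFU/mL

Step 1: 0.15 mL + 16.1 mL = 16.25 mL total → factor 16.25/0.15 = 108.33
Step 2: 25 μL + 0.275 mL = 300 μL total → factor 300/25 = 12
Step 3: 55 μL brought to 46.9 mL → factor 46900/55 = 852.73
Step 4: 25 μL + 0.075 mL = 100 μL total → factor 100/25 = 4
Overall dilution factor = 108.33 × 12 × 852.73 × 4 = 4.4342 × 10^6
Stock = 0.226 PFU/mL × 4.4342 × 10^6 = 1.00 × 10^6 PFU/mL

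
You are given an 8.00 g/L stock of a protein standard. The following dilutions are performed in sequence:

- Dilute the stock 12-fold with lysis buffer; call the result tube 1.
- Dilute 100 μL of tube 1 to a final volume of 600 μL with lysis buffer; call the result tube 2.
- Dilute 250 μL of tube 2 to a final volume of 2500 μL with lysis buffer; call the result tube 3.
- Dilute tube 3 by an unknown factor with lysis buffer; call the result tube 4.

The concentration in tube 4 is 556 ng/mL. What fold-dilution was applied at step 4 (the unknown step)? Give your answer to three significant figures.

20.0-fold

Step 1: 12-fold → factor 12
Step 2: 100 μL brought to 600 μL → factor 600/100 = 6
Step 3: 250 μL brought to 2500 μL → factor 2500/250 = 10
Step 4: unknown factor x
Product of known-step factors = 720
Overall factor = 8.00 g/L / (556 ng/mL) = 14388
x = 14388 / 720 = 20.0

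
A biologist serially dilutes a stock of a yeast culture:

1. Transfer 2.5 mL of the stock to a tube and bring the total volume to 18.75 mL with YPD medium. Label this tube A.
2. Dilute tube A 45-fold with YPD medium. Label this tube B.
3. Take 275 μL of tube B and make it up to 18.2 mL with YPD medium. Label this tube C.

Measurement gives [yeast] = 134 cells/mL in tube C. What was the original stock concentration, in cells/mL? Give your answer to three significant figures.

Step 1: 2.5 mL brought to 18.75 mL → factor 18.75/2.5 = 7.5
Step 2: 45-fold → factor 45
Step 3: 275 μL brought to 18.2 mL → factor 18200/275 = 66.182
Overall dilution factor = 7.5 × 45 × 66.182 = 22336
Stock = 134 cells/mL × 22336 = 2.99 × 10^6 cells/mL

2.99 × 10^6 cells/mL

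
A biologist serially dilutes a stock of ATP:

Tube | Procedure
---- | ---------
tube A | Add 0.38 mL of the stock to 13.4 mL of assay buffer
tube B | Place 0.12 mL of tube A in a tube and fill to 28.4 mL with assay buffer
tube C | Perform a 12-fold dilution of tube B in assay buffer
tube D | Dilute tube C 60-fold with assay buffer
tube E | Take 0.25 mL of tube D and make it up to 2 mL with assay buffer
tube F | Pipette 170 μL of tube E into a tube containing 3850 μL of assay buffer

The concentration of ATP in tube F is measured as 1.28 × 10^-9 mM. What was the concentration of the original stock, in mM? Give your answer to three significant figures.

Step 1: 0.38 mL + 13.4 mL = 13.78 mL total → factor 13.78/0.38 = 36.263
Step 2: 0.12 mL brought to 28.4 mL → factor 28.4/0.12 = 236.67
Step 3: 12-fold → factor 12
Step 4: 60-fold → factor 60
Step 5: 0.25 mL brought to 2 mL → factor 2/0.25 = 8
Step 6: 170 μL + 3850 μL = 4020 μL total → factor 4020/170 = 23.647
Overall dilution factor = 36.263 × 236.67 × 12 × 60 × 8 × 23.647 = 1.169 × 10^9
Stock = 1.28 × 10^-9 mM × 1.169 × 10^9 = 1.50 mM

1.50 mM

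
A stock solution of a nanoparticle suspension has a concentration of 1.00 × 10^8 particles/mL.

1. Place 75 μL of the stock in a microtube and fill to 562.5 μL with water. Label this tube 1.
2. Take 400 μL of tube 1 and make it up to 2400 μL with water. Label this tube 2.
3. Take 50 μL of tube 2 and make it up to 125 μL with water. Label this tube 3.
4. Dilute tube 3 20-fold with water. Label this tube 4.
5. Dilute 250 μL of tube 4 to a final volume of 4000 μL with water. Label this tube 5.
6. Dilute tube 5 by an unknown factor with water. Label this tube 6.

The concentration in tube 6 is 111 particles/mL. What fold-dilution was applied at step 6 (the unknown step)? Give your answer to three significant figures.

Step 1: 75 μL brought to 562.5 μL → factor 562.5/75 = 7.5
Step 2: 400 μL brought to 2400 μL → factor 2400/400 = 6
Step 3: 50 μL brought to 125 μL → factor 125/50 = 2.5
Step 4: 20-fold → factor 20
Step 5: 250 μL brought to 4000 μL → factor 4000/250 = 16
Step 6: unknown factor x
Product of known-step factors = 36000
Overall factor = 1.00 × 10^8 particles/mL / (111 particles/mL) = 9.009 × 10^5
x = 9.009 × 10^5 / 36000 = 25.0

25.0-fold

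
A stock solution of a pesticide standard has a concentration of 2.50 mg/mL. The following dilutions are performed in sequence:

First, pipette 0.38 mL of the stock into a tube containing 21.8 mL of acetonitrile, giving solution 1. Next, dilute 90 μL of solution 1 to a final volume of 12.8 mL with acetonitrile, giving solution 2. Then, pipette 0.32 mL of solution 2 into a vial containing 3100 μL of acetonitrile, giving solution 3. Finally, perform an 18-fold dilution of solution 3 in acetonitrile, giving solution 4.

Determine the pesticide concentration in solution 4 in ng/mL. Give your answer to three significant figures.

1.57 ng/mL

Step 1: 0.38 mL + 21.8 mL = 22.18 mL total → factor 22.18/0.38 = 58.368
Step 2: 90 μL brought to 12.8 mL → factor 12800/90 = 142.22
Step 3: 0.32 mL + 3100 μL = 3.42 mL total → factor 3.42/0.32 = 10.688
Step 4: 18-fold → factor 18
Overall dilution factor = 58.368 × 142.22 × 10.688 × 18 = 1.597 × 10^6
Final = 2.50 mg/mL / 1.597 × 10^6 = 1.565 × 10^-6 mg/mL = 1.57 ng/mL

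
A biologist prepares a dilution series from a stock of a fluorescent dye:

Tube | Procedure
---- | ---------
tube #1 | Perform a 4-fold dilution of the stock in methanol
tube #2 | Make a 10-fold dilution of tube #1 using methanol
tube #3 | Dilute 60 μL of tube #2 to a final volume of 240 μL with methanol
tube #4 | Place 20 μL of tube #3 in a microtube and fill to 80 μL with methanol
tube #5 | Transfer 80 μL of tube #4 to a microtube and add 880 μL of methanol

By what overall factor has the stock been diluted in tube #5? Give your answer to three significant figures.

7.68 × 10^3

Step 1: 4-fold → factor 4
Step 2: 10-fold → factor 10
Step 3: 60 μL brought to 240 μL → factor 240/60 = 4
Step 4: 20 μL brought to 80 μL → factor 80/20 = 4
Step 5: 80 μL + 880 μL = 960 μL total → factor 960/80 = 12
Overall dilution factor = 4 × 10 × 4 × 4 × 12 = 7680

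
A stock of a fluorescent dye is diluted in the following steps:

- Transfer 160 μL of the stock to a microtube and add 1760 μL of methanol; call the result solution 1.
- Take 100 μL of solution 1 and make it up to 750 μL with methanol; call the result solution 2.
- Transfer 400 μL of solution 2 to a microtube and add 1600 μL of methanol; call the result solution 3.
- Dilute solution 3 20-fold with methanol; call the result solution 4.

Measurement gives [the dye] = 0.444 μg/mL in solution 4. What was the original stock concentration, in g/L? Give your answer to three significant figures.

Step 1: 160 μL + 1760 μL = 1920 μL total → factor 1920/160 = 12
Step 2: 100 μL brought to 750 μL → factor 750/100 = 7.5
Step 3: 400 μL + 1600 μL = 2000 μL total → factor 2000/400 = 5
Step 4: 20-fold → factor 20
Overall dilution factor = 12 × 7.5 × 5 × 20 = 9000
Stock = 0.444 μg/mL × 9000 = 3996 μg/mL = 4.00 g/L

4.00 g/L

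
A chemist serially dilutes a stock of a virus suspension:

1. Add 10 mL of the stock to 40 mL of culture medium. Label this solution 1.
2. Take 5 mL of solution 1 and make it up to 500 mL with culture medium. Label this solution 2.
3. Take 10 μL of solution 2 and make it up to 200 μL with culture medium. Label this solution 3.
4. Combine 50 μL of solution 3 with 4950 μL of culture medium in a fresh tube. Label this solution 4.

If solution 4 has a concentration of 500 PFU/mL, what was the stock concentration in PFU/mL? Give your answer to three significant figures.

5.00 × 10^8 PFU/mL

Step 1: 10 mL + 40 mL = 50 mL total → factor 50/10 = 5
Step 2: 5 mL brought to 500 mL → factor 500/5 = 100
Step 3: 10 μL brought to 200 μL → factor 200/10 = 20
Step 4: 50 μL + 4950 μL = 5000 μL total → factor 5000/50 = 100
Overall dilution factor = 5 × 100 × 20 × 100 = 1 × 10^6
Stock = 500 PFU/mL × 1 × 10^6 = 5.00 × 10^8 PFU/mL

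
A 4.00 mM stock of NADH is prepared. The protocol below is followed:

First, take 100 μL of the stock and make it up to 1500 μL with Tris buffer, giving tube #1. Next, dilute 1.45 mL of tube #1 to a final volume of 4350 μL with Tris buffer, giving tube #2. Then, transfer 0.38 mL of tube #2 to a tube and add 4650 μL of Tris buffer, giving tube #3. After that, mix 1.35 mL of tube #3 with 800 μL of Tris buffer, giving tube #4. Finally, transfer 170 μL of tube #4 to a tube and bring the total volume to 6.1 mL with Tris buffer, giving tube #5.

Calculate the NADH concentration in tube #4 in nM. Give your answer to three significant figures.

Step 1: 100 μL brought to 1500 μL → factor 1500/100 = 15
Step 2: 1.45 mL brought to 4350 μL → factor 4.35/1.45 = 3
Step 3: 0.38 mL + 4650 μL = 5.03 mL total → factor 5.03/0.38 = 13.237
Step 4: 1.35 mL + 800 μL = 2.15 mL total → factor 2.15/1.35 = 1.5926
Dilution factor through tube #4 = 15 × 3 × 13.237 × 1.5926 = 948.64
[tube #4] = 4.00 mM / 948.64 = 0.004217 mM = 4.22 × 10^3 nM

4.22 × 10^3 nM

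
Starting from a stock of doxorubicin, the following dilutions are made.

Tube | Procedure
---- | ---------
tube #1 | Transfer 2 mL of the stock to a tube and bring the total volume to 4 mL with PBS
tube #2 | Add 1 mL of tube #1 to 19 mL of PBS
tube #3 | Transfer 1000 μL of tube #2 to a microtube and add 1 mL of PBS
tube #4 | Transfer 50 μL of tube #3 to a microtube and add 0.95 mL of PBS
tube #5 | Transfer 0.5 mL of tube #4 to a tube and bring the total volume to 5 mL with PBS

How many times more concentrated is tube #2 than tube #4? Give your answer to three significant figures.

40.0

Step 1: 2 mL brought to 4 mL → factor 4/2 = 2
Step 2: 1 mL + 19 mL = 20 mL total → factor 20/1 = 20
Step 3: 1000 μL + 1 mL = 2000 μL total → factor 2000/1000 = 2
Step 4: 50 μL + 0.95 mL = 1000 μL total → factor 1000/50 = 20
Dilution factor to tube #2 = 40; to tube #4 = 1600
[tube #2]/[tube #4] = (factor to tube #4)/(factor to tube #2) = 1600/40 = 40.0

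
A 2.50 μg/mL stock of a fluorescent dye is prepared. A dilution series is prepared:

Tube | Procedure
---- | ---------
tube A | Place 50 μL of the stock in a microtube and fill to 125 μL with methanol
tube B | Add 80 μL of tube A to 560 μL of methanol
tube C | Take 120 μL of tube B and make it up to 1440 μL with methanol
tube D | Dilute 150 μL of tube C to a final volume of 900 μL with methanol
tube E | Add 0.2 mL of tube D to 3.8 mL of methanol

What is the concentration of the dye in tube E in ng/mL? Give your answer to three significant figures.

0.0868 ng/mL

Step 1: 50 μL brought to 125 μL → factor 125/50 = 2.5
Step 2: 80 μL + 560 μL = 640 μL total → factor 640/80 = 8
Step 3: 120 μL brought to 1440 μL → factor 1440/120 = 12
Step 4: 150 μL brought to 900 μL → factor 900/150 = 6
Step 5: 0.2 mL + 3.8 mL = 4 mL total → factor 4/0.2 = 20
Overall dilution factor = 2.5 × 8 × 12 × 6 × 20 = 28800
Final = 2.50 μg/mL / 28800 = 8.681 × 10^-5 μg/mL = 0.0868 ng/mL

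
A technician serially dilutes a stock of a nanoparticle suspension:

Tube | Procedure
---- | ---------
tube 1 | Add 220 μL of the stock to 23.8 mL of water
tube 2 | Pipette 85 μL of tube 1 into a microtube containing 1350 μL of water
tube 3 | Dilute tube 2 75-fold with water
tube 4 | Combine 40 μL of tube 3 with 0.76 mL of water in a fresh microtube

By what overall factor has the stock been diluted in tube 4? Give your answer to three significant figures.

Step 1: 220 μL + 23.8 mL = 24020 μL total → factor 24020/220 = 109.18
Step 2: 85 μL + 1350 μL = 1435 μL total → factor 1435/85 = 16.882
Step 3: 75-fold → factor 75
Step 4: 40 μL + 0.76 mL = 800 μL total → factor 800/40 = 20
Overall dilution factor = 109.18 × 16.882 × 75 × 20 = 2.7649 × 10^6

2.76 × 10^6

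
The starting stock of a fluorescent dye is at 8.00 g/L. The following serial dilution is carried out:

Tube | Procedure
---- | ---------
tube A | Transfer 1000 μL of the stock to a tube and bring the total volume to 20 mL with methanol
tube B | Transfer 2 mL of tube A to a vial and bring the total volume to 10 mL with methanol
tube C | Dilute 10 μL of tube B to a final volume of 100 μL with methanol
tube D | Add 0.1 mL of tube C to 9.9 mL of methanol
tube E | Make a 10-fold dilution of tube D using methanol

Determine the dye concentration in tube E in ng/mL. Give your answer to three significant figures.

8.00 ng/mL

Step 1: 1000 μL brought to 20 mL → factor 20000/1000 = 20
Step 2: 2 mL brought to 10 mL → factor 10/2 = 5
Step 3: 10 μL brought to 100 μL → factor 100/10 = 10
Step 4: 0.1 mL + 9.9 mL = 10 mL total → factor 10/0.1 = 100
Step 5: 10-fold → factor 10
Overall dilution factor = 20 × 5 × 10 × 100 × 10 = 1 × 10^6
Final = 8.00 g/L / 1 × 10^6 = 8.000 × 10^-6 g/L = 8.00 ng/mL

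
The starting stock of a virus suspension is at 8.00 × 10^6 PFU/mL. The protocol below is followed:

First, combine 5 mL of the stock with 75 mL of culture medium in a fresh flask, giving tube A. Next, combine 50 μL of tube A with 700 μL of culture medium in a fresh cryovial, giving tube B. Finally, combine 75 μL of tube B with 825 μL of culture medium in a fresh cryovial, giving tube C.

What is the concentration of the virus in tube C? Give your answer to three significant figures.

Step 1: 5 mL + 75 mL = 80 mL total → factor 80/5 = 16
Step 2: 50 μL + 700 μL = 750 μL total → factor 750/50 = 15
Step 3: 75 μL + 825 μL = 900 μL total → factor 900/75 = 12
Overall dilution factor = 16 × 15 × 12 = 2880
Final = 8.00 × 10^6 PFU/mL / 2880 = 2.78 × 10^3 PFU/mL

2.78 × 10^3 PFU/mL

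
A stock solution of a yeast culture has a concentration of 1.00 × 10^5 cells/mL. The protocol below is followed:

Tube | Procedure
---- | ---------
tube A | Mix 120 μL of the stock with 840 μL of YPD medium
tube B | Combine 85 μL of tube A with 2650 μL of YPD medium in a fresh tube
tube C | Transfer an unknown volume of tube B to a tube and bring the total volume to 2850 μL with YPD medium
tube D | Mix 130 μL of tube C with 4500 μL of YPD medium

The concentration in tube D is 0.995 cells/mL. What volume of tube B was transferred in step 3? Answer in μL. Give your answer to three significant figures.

260 μL

Step 1: 120 μL + 840 μL = 960 μL total → factor 960/120 = 8
Step 2: 85 μL + 2650 μL = 2735 μL total → factor 2735/85 = 32.176
Step 3: v brought to 2850 μL → factor = 2850 μL/v
Step 4: 130 μL + 4500 μL = 4630 μL total → factor 4630/130 = 35.615
Product of known-step factors = 9167.8
Overall factor = 1.00 × 10^5 cells/mL / (0.995 cells/mL) = 1.005 × 10^5
Step-3 factor = 1.005 × 10^5 / 9167.8 = 10.963
v = 2850 μL / 10.963 = 260 μL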